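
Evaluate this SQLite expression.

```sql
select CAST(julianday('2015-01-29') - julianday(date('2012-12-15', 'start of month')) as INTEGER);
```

789

`start of month` rewinds 2012-12-15 to 2012-12-01.
30 days remain in December 2012 after the 1st (31 − 1).
Full months from January 2013 through December 2014 contribute their day counts.
Then 29 days into January 2015.
Total: 30 + 31 + 28 + 31 + 30 + 31 + 30 + 31 + 31 + 30 + 31 + 30 + 31 + 31 + 28 + 31 + 30 + 31 + 30 + 31 + 31 + 30 + 31 + 30 + 31 + 29 = 789.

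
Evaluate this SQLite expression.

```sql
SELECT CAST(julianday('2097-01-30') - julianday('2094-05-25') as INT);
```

6 days remain in May 2094 after the 25th (31 − 25).
Full months from June 2094 through December 2096 contribute their day counts.
Then 30 days into January 2097.
Total: 6 + 30 + 31 + 31 + 30 + 31 + 30 + 31 + 31 + 28 + 31 + 30 + 31 + 30 + 31 + 31 + 30 + 31 + 30 + 31 + 31 + 29 + 31 + 30 + 31 + 30 + 31 + 31 + 30 + 31 + 30 + 31 + 30 = 981.

981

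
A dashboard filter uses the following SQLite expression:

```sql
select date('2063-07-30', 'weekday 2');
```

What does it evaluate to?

2063-07-31

`weekday 2` advances to the next Tuesday; 2063-07-30 is a Monday, so it moves forward to 2063-07-31.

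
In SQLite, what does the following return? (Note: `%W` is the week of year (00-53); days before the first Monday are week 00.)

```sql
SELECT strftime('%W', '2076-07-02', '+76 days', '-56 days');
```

First apply '+76 days', '-56 days': 2076-07-02 → 2076-07-22.
2076-07-22 is a Wednesday. SQLite's %W counts Mondays since the year started; the result is 29.

29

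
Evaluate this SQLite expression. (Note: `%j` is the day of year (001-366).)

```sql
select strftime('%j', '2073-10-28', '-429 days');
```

238

First apply '-429 days': 2073-10-28 → 2072-08-25.
Day-of-year for 2072-08-25: days since 2072-01-01 inclusive = 238, zero-padded to 238.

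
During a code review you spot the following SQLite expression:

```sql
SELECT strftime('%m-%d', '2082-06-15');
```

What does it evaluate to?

06-15

`%m-%d` extracts the month-day: 06-15.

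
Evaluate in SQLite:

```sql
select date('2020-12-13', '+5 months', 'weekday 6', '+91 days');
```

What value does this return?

Adding +5 months to 2020-12-13 gives 2021-05-13.
`weekday 6` advances to the next Saturday; 2021-05-13 is a Thursday, so it moves forward to 2021-05-15.
Applying '+91 days' to 2021-05-15: counting 91 days forward gives 2021-08-14.

2021-08-14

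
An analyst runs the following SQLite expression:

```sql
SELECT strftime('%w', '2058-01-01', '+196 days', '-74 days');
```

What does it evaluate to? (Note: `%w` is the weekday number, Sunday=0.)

First apply '+196 days', '-74 days': 2058-01-01 → 2058-05-03.
2058-05-03 is a Friday; with Sunday=0 that is 5.

5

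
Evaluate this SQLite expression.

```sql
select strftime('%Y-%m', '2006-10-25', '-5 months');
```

First apply '-5 months': 2006-10-25 → 2006-05-25.
`%Y-%m` extracts the year-month: 2006-05.

2006-05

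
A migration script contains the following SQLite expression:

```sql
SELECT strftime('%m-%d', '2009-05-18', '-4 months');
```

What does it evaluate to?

01-18

First apply '-4 months': 2009-05-18 → 2009-01-18.
`%m-%d` extracts the month-day: 01-18.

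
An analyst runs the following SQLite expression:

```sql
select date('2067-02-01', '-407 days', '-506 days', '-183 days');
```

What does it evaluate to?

Applying '-407 days' to 2067-02-01: counting 407 days back gives 2065-12-21.
Applying '-506 days' to 2065-12-21: counting 506 days back gives 2064-08-02.
Applying '-183 days' to 2064-08-02: counting 183 days back gives 2064-02-01.

2064-02-01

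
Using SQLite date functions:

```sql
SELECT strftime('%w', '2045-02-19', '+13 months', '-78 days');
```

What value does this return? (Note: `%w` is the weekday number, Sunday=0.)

First apply '+13 months', '-78 days': 2045-02-19 → 2045-12-31.
2045-12-31 is a Sunday; with Sunday=0 that is 0.

0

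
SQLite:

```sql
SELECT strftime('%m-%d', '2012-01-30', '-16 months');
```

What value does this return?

First apply '-16 months': 2012-01-30 → 2010-09-30.
`%m-%d` extracts the month-day: 09-30.

09-30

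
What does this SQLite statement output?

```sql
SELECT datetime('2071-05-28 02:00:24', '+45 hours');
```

2071-05-29 23:00:24

+45 hours from 2071-05-28 02:00:24 is 2071-05-29 23:00:24 (crosses midnight).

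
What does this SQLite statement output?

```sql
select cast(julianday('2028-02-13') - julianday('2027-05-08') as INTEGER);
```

23 days remain in May 2027 after the 8th (31 − 8).
Full months from June 2027 through January 2028 contribute their day counts.
Then 13 days into February 2028.
Total: 23 + 30 + 31 + 31 + 30 + 31 + 30 + 31 + 31 + 13 = 281.

281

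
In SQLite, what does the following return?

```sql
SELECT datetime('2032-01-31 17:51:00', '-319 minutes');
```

2032-01-31 12:32:00

319 minutes = 5h 19m; -319 minutes from 2032-01-31 17:51:00 is 2032-01-31 12:32:00.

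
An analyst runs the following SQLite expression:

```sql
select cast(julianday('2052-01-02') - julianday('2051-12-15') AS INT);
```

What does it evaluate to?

16 days remain in December 2051 after the 15th (31 − 15).
Then 2 days into January 2052.
Total: 16 + 2 = 18.

18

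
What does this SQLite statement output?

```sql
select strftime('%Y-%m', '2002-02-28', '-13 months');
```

First apply '-13 months': 2002-02-28 → 2001-01-28.
`%Y-%m` extracts the year-month: 2001-01.

2001-01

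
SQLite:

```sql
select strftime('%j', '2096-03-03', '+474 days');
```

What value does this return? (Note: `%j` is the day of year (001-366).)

First apply '+474 days': 2096-03-03 → 2097-06-20.
Day-of-year for 2097-06-20: days since 2097-01-01 inclusive = 171, zero-padded to 171.

171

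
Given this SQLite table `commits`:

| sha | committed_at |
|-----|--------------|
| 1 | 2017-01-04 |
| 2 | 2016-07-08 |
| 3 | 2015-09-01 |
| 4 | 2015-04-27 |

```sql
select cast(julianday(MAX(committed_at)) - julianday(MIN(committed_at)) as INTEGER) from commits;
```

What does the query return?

618

MIN = 2015-04-27, MAX = 2017-01-04.
3 days remain in April 2015 after the 27th (30 − 27).
Full months from May 2015 through December 2016 contribute their day counts.
Then 4 days into January 2017.
Total: 3 + 31 + 30 + 31 + 31 + 30 + 31 + 30 + 31 + 31 + 29 + 31 + 30 + 31 + 30 + 31 + 31 + 30 + 31 + 30 + 31 + 4 = 618.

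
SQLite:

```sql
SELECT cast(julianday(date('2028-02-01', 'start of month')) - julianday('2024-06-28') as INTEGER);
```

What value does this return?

1313

`start of month` rewinds 2028-02-01 to 2028-02-01.
2 days remain in June 2024 after the 28th (30 − 28).
Full months from July 2024 through January 2028 contribute their day counts.
Then 1 day into February 2028.
Total: 2 + 31 + 31 + 30 + 31 + 30 + 31 + 31 + 28 + 31 + 30 + 31 + 30 + 31 + 31 + 30 + 31 + 30 + 31 + 31 + 28 + 31 + 30 + 31 + 30 + 31 + 31 + 30 + 31 + 30 + 31 + 31 + 28 + 31 + 30 + 31 + 30 + 31 + 31 + 30 + 31 + 30 + 31 + 31 + 1 = 1313.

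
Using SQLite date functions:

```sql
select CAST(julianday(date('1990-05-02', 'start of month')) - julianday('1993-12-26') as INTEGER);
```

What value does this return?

`start of month` rewinds 1990-05-02 to 1990-05-01.
30 days remain in May 1990 after the 1st (31 − 1).
Full months from June 1990 through November 1993 contribute their day counts.
Then 26 days into December 1993.
Total: 30 + 30 + 31 + 31 + 30 + 31 + 30 + 31 + 31 + 28 + 31 + 30 + 31 + 30 + 31 + 31 + 30 + 31 + 30 + 31 + 31 + 29 + 31 + 30 + 31 + 30 + 31 + 31 + 30 + 31 + 30 + 31 + 31 + 28 + 31 + 30 + 31 + 30 + 31 + 31 + 30 + 31 + 30 + 26 = 1335.
The subtraction is earlier − later, so the result is −1335 → -1335.

-1335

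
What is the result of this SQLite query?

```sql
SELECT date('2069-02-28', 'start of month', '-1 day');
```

2069-01-31

`start of month` rewinds 2069-02-28 to 2069-02-01.
Going back 1 day from 2069-02-01 reaches 2069-01-31 (last day of January, 31 days).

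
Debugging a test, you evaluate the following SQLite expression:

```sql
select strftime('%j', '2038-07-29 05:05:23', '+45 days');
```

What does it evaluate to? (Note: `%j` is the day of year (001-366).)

First apply '+45 days': 2038-07-29 05:05:23 → 2038-09-12 05:05:23.
Day-of-year for 2038-09-12: days since 2038-01-01 inclusive = 255, zero-padded to 255.

255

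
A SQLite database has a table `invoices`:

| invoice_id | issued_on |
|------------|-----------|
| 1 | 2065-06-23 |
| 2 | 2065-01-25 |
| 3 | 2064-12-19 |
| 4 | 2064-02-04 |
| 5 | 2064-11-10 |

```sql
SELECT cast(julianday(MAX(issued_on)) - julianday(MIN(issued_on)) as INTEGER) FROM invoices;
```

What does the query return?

505

MIN = 2064-02-04, MAX = 2065-06-23.
25 days remain in February 2064 after the 4th (29 − 4).
Full months from March 2064 through May 2065 contribute their day counts.
Then 23 days into June 2065.
Total: 25 + 31 + 30 + 31 + 30 + 31 + 31 + 30 + 31 + 30 + 31 + 31 + 28 + 31 + 30 + 31 + 23 = 505.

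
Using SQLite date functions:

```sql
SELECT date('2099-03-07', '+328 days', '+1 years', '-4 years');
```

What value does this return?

2097-01-29

Applying '+328 days' to 2099-03-07: counting 328 days forward gives 2100-01-29.
Adding +1 year to 2100-01-29 gives 2101-01-29.
Adding -4 years to 2101-01-29 gives 2097-01-29.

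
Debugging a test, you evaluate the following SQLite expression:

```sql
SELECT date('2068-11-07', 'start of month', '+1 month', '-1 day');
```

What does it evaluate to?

`start of month` rewinds 2068-11-07 to 2068-11-01.
Adding +1 month to 2068-11-01 gives 2068-12-01.
Going back 1 day from 2068-12-01 reaches 2068-11-30 (last day of November, 30 days).

2068-11-30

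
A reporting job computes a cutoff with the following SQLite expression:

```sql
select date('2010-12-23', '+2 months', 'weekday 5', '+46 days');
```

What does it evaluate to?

2011-04-12

Adding +2 months to 2010-12-23 gives 2011-02-23.
`weekday 5` advances to the next Friday; 2011-02-23 is a Wednesday, so it moves forward to 2011-02-25.
Applying '+46 days' to 2011-02-25: counting 46 days forward gives 2011-04-12.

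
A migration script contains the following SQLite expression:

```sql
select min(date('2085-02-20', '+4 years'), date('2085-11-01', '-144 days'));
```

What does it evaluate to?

2085-06-10

date('2085-02-20', '+4 years') → 2089-02-20.
date('2085-11-01', '-144 days') → 2085-06-10.
Earlier of the two is 2085-06-10.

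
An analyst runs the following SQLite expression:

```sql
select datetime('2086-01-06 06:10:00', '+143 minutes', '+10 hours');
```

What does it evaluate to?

143 minutes = 2h 23m; +143 minutes from 2086-01-06 06:10:00 is 2086-01-06 08:33:00.
+10 hours from 2086-01-06 08:33:00 is 2086-01-06 18:33:00.

2086-01-06 18:33:00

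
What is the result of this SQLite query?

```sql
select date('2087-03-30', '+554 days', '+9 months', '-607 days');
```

Applying '+554 days' to 2087-03-30: counting 554 days forward gives 2088-10-04.
Adding +9 months to 2088-10-04 gives 2089-07-04.
Applying '-607 days' to 2089-07-04: counting 607 days back gives 2087-11-05.

2087-11-05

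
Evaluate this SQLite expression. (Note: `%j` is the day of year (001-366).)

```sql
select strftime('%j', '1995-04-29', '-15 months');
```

029

First apply '-15 months': 1995-04-29 → 1994-01-29.
Day-of-year for 1994-01-29: days since 1994-01-01 inclusive = 29, zero-padded to 029.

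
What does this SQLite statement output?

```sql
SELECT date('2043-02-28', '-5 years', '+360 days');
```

Adding -5 years to 2043-02-28 gives 2038-02-28.
Applying '+360 days' to 2038-02-28: counting 360 days forward gives 2039-02-23.

2039-02-23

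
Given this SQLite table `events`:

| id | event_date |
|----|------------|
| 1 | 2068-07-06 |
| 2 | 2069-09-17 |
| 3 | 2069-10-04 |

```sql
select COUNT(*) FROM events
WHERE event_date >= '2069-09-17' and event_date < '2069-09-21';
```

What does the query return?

1

Rows in [2069-09-17, 2069-09-21): 2069-09-17 → 1 row.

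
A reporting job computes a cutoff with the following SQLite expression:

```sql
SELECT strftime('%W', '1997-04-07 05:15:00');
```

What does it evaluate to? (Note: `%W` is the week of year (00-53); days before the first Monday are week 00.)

1997-04-07 is a Monday. SQLite's %W counts Mondays since the year started; the result is 14.

14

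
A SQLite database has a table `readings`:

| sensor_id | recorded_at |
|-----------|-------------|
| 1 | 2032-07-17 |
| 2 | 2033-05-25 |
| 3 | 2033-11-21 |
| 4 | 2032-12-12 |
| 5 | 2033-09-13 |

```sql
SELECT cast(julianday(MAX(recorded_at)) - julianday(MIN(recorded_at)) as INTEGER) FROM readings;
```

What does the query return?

492

MIN = 2032-07-17, MAX = 2033-11-21.
14 days remain in July 2032 after the 17th (31 − 17).
Full months from August 2032 through October 2033 contribute their day counts.
Then 21 days into November 2033.
Total: 14 + 31 + 30 + 31 + 30 + 31 + 31 + 28 + 31 + 30 + 31 + 30 + 31 + 31 + 30 + 31 + 21 = 492.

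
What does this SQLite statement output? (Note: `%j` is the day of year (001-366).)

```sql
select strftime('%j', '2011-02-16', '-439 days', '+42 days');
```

015

First apply '-439 days', '+42 days': 2011-02-16 → 2010-01-15.
Day-of-year for 2010-01-15: days since 2010-01-01 inclusive = 15, zero-padded to 015.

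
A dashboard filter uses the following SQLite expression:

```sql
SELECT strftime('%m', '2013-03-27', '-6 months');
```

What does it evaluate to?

09

First apply '-6 months': 2013-03-27 → 2012-09-27.
`%m` extracts the 2-digit month (01-12): 09.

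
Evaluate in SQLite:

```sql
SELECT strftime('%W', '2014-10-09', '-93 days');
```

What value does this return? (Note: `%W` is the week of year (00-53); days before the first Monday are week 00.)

First apply '-93 days': 2014-10-09 → 2014-07-08.
2014-07-08 is a Tuesday. SQLite's %W counts Mondays since the year started; the result is 27.

27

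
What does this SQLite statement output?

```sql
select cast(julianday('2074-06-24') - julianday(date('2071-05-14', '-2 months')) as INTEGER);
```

Adding -2 months to 2071-05-14 gives 2071-03-14.
17 days remain in March 2071 after the 14th (31 − 14).
Full months from April 2071 through May 2074 contribute their day counts.
Then 24 days into June 2074.
Total: 17 + 30 + 31 + 30 + 31 + 31 + 30 + 31 + 30 + 31 + 31 + 29 + 31 + 30 + 31 + 30 + 31 + 31 + 30 + 31 + 30 + 31 + 31 + 28 + 31 + 30 + 31 + 30 + 31 + 31 + 30 + 31 + 30 + 31 + 31 + 28 + 31 + 30 + 31 + 24 = 1198.

1198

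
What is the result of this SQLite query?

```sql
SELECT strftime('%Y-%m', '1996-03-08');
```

`%Y-%m` extracts the year-month: 1996-03.

1996-03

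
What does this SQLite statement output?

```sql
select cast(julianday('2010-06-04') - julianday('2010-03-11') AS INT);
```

20 days remain in March 2010 after the 11th (31 − 11).
April 2010: 30 days.
May 2010: 31 days.
Then 4 days into June 2010.
Total: 20 + 30 + 31 + 4 = 85.

85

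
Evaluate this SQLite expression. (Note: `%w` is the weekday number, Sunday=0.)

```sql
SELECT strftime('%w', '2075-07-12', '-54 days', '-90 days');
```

First apply '-54 days', '-90 days': 2075-07-12 → 2075-02-18.
2075-02-18 is a Monday; with Sunday=0 that is 1.

1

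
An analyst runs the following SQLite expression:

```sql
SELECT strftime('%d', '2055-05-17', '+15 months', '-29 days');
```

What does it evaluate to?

First apply '+15 months', '-29 days': 2055-05-17 → 2056-07-19.
`%d` extracts the 2-digit day of month: 19.

19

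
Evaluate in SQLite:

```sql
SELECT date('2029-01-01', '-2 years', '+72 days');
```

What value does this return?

Adding -2 years to 2029-01-01 gives 2027-01-01.
Applying '+72 days' to 2027-01-01: counting 72 days forward gives 2027-03-14.

2027-03-14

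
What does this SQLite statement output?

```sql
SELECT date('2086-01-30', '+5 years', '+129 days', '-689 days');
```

Adding +5 years to 2086-01-30 gives 2091-01-30.
Applying '+129 days' to 2091-01-30: counting 129 days forward gives 2091-06-08.
Applying '-689 days' to 2091-06-08: counting 689 days back gives 2089-07-19.

2089-07-19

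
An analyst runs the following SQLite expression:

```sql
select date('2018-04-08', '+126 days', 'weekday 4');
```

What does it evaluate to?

Applying '+126 days' to 2018-04-08: counting 126 days forward gives 2018-08-12.
`weekday 4` advances to the next Thursday; 2018-08-12 is a Sunday, so it moves forward to 2018-08-16.

2018-08-16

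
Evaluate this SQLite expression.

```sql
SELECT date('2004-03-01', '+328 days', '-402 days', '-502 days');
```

2002-08-03

Applying '+328 days' to 2004-03-01: counting 328 days forward gives 2005-01-23.
Applying '-402 days' to 2005-01-23: counting 402 days back gives 2003-12-18.
Applying '-502 days' to 2003-12-18: counting 502 days back gives 2002-08-03.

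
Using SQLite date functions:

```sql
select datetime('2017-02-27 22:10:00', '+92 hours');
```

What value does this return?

2017-03-03 18:10:00

+92 hours from 2017-02-27 22:10:00 is 2017-03-03 18:10:00 (crosses midnight).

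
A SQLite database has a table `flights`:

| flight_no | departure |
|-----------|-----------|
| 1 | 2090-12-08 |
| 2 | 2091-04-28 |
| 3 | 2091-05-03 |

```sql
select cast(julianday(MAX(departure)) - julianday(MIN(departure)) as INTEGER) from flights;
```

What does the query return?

MIN = 2090-12-08, MAX = 2091-05-03.
23 days remain in December 2090 after the 8th (31 − 8).
January 2091: 31 days.
February 2091: 28 days.
March 2091: 31 days.
April 2091: 30 days.
Then 3 days into May 2091.
Total: 23 + 31 + 28 + 31 + 30 + 3 = 146.

146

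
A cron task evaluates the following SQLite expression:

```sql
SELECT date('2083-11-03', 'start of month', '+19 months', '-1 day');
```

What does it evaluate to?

2085-05-31

`start of month` rewinds 2083-11-03 to 2083-11-01.
Adding +19 months to 2083-11-01 gives 2085-06-01.
Going back 1 day from 2085-06-01 reaches 2085-05-31 (last day of May, 31 days).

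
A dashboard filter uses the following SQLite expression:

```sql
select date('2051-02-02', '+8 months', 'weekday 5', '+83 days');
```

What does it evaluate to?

2051-12-28

Adding +8 months to 2051-02-02 gives 2051-10-02.
`weekday 5` advances to the next Friday; 2051-10-02 is a Monday, so it moves forward to 2051-10-06.
Applying '+83 days' to 2051-10-06: counting 83 days forward gives 2051-12-28.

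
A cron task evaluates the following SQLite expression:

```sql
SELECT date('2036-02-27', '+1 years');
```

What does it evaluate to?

Adding +1 year to 2036-02-27 gives 2037-02-27.

2037-02-27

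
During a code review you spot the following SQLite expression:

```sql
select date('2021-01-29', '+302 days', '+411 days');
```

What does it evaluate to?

2023-01-12

Applying '+302 days' to 2021-01-29: counting 302 days forward gives 2021-11-27.
Applying '+411 days' to 2021-11-27: counting 411 days forward gives 2023-01-12.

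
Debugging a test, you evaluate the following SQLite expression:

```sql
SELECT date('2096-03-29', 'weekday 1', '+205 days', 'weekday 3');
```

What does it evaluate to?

2096-10-24

`weekday 1` advances to the next Monday; 2096-03-29 is a Thursday, so it moves forward to 2096-04-02.
Applying '+205 days' to 2096-04-02: counting 205 days forward gives 2096-10-24.
`weekday 3` advances to the next Wednesday; 2096-10-24 is already a Wednesday, so it stays at 2096-10-24.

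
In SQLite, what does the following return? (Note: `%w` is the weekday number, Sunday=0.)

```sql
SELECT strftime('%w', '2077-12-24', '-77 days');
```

First apply '-77 days': 2077-12-24 → 2077-10-08.
2077-10-08 is a Friday; with Sunday=0 that is 5.

5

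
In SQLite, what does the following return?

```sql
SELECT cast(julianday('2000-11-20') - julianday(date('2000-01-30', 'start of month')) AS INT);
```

324

`start of month` rewinds 2000-01-30 to 2000-01-01.
30 days remain in January 2000 after the 1st (31 − 1).
Full months from February 2000 through October 2000 contribute their day counts.
Then 20 days into November 2000.
Total: 30 + 29 + 31 + 30 + 31 + 30 + 31 + 31 + 30 + 31 + 20 = 324.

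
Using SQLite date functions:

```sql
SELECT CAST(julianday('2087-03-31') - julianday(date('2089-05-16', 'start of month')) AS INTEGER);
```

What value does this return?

`start of month` rewinds 2089-05-16 to 2089-05-01.
0 days remain in March 2087 after the 31st (31 − 31).
Full months from April 2087 through April 2089 contribute their day counts.
Then 1 day into May 2089.
Total: 0 + 30 + 31 + 30 + 31 + 31 + 30 + 31 + 30 + 31 + 31 + 29 + 31 + 30 + 31 + 30 + 31 + 31 + 30 + 31 + 30 + 31 + 31 + 28 + 31 + 30 + 1 = 762.
The subtraction is earlier − later, so the result is −762 → -762.

-762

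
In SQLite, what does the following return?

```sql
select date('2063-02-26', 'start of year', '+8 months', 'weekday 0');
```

2063-09-02

`start of year` rewinds 2063-02-26 to 2063-01-01.
Adding +8 months to 2063-01-01 gives 2063-09-01.
`weekday 0` advances to the next Sunday; 2063-09-01 is a Saturday, so it moves forward to 2063-09-02.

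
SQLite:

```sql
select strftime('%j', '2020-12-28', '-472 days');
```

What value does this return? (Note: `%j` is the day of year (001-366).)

256

First apply '-472 days': 2020-12-28 → 2019-09-13.
Day-of-year for 2019-09-13: days since 2019-01-01 inclusive = 256, zero-padded to 256.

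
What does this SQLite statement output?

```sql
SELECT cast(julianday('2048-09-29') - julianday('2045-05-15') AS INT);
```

16 days remain in May 2045 after the 15th (31 − 15).
Full months from June 2045 through August 2048 contribute their day counts.
Then 29 days into September 2048.
Total: 16 + 30 + 31 + 31 + 30 + 31 + 30 + 31 + 31 + 28 + 31 + 30 + 31 + 30 + 31 + 31 + 30 + 31 + 30 + 31 + 31 + 28 + 31 + 30 + 31 + 30 + 31 + 31 + 30 + 31 + 30 + 31 + 31 + 29 + 31 + 30 + 31 + 30 + 31 + 31 + 29 = 1233.

1233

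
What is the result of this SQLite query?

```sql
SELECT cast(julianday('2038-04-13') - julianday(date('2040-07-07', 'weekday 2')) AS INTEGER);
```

-819

`weekday 2` advances to the next Tuesday; 2040-07-07 is a Saturday, so it moves forward to 2040-07-10.
17 days remain in April 2038 after the 13th (30 − 13).
Full months from May 2038 through June 2040 contribute their day counts.
Then 10 days into July 2040.
Total: 17 + 31 + 30 + 31 + 31 + 30 + 31 + 30 + 31 + 31 + 28 + 31 + 30 + 31 + 30 + 31 + 31 + 30 + 31 + 30 + 31 + 31 + 29 + 31 + 30 + 31 + 30 + 10 = 819.
The subtraction is earlier − later, so the result is −819 → -819.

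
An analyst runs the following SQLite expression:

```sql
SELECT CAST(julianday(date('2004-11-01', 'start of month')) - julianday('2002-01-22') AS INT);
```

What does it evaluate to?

1014

`start of month` rewinds 2004-11-01 to 2004-11-01.
9 days remain in January 2002 after the 22nd (31 − 22).
Full months from February 2002 through October 2004 contribute their day counts.
Then 1 day into November 2004.
Total: 9 + 28 + 31 + 30 + 31 + 30 + 31 + 31 + 30 + 31 + 30 + 31 + 31 + 28 + 31 + 30 + 31 + 30 + 31 + 31 + 30 + 31 + 30 + 31 + 31 + 29 + 31 + 30 + 31 + 30 + 31 + 31 + 30 + 31 + 1 = 1014.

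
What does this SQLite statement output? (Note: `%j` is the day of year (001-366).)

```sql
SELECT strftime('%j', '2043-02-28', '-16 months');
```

First apply '-16 months': 2043-02-28 → 2041-10-28.
Day-of-year for 2041-10-28: days since 2041-01-01 inclusive = 301, zero-padded to 301.

301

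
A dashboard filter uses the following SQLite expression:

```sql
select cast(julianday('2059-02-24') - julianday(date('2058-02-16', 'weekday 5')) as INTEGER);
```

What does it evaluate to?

`weekday 5` advances to the next Friday; 2058-02-16 is a Saturday, so it moves forward to 2058-02-22.
6 days remain in February 2058 after the 22nd (28 − 22).
Full months from March 2058 through January 2059 contribute their day counts.
Then 24 days into February 2059.
Total: 6 + 31 + 30 + 31 + 30 + 31 + 31 + 30 + 31 + 30 + 31 + 31 + 24 = 367.

367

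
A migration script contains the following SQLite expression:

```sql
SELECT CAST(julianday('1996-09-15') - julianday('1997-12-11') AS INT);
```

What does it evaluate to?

15 days remain in September 1996 after the 15th (30 − 15).
Full months from October 1996 through November 1997 contribute their day counts.
Then 11 days into December 1997.
Total: 15 + 31 + 30 + 31 + 31 + 28 + 31 + 30 + 31 + 30 + 31 + 31 + 30 + 31 + 30 + 11 = 452.
The subtraction is earlier − later, so the result is −452 → -452.

-452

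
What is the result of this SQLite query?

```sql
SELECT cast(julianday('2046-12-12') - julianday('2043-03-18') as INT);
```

13 days remain in March 2043 after the 18th (31 − 18).
Full months from April 2043 through November 2046 contribute their day counts.
Then 12 days into December 2046.
Total: 13 + 30 + 31 + 30 + 31 + 31 + 30 + 31 + 30 + 31 + 31 + 29 + 31 + 30 + 31 + 30 + 31 + 31 + 30 + 31 + 30 + 31 + 31 + 28 + 31 + 30 + 31 + 30 + 31 + 31 + 30 + 31 + 30 + 31 + 31 + 28 + 31 + 30 + 31 + 30 + 31 + 31 + 30 + 31 + 30 + 12 = 1365.

1365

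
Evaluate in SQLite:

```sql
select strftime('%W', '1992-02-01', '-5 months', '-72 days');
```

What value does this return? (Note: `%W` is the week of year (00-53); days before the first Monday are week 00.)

First apply '-5 months', '-72 days': 1992-02-01 → 1991-06-21.
1991-06-21 is a Friday. SQLite's %W counts Mondays since the year started; the result is 24.

24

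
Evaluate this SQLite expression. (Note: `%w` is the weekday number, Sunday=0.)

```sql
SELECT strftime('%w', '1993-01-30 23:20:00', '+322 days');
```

6

First apply '+322 days': 1993-01-30 23:20:00 → 1993-12-18 23:20:00.
1993-12-18 is a Saturday; with Sunday=0 that is 6.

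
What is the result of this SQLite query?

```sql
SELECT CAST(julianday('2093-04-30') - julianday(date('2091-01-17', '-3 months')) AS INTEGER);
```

Adding -3 months to 2091-01-17 gives 2090-10-17.
14 days remain in October 2090 after the 17th (31 − 17).
Full months from November 2090 through March 2093 contribute their day counts.
Then 30 days into April 2093.
Total: 14 + 30 + 31 + 31 + 28 + 31 + 30 + 31 + 30 + 31 + 31 + 30 + 31 + 30 + 31 + 31 + 29 + 31 + 30 + 31 + 30 + 31 + 31 + 30 + 31 + 30 + 31 + 31 + 28 + 31 + 30 = 926.

926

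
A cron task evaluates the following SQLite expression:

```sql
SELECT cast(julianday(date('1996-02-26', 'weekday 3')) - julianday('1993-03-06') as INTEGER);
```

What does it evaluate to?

`weekday 3` advances to the next Wednesday; 1996-02-26 is a Monday, so it moves forward to 1996-02-28.
25 days remain in March 1993 after the 6th (31 − 6).
Full months from April 1993 through January 1996 contribute their day counts.
Then 28 days into February 1996.
Total: 25 + 30 + 31 + 30 + 31 + 31 + 30 + 31 + 30 + 31 + 31 + 28 + 31 + 30 + 31 + 30 + 31 + 31 + 30 + 31 + 30 + 31 + 31 + 28 + 31 + 30 + 31 + 30 + 31 + 31 + 30 + 31 + 30 + 31 + 31 + 28 = 1089.

1089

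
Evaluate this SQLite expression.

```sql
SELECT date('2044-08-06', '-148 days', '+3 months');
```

Applying '-148 days' to 2044-08-06: counting 148 days back gives 2044-03-11.
Adding +3 months to 2044-03-11 gives 2044-06-11.

2044-06-11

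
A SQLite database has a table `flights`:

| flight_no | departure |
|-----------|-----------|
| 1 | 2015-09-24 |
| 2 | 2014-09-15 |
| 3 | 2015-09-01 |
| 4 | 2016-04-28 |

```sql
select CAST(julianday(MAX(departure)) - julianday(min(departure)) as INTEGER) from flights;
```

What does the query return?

MIN = 2014-09-15, MAX = 2016-04-28.
15 days remain in September 2014 after the 15th (30 − 15).
Full months from October 2014 through March 2016 contribute their day counts.
Then 28 days into April 2016.
Total: 15 + 31 + 30 + 31 + 31 + 28 + 31 + 30 + 31 + 30 + 31 + 31 + 30 + 31 + 30 + 31 + 31 + 29 + 31 + 28 = 591.

591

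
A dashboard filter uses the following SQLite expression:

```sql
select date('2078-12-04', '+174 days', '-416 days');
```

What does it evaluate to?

2078-04-06

Applying '+174 days' to 2078-12-04: counting 174 days forward gives 2079-05-27.
Applying '-416 days' to 2079-05-27: counting 416 days back gives 2078-04-06.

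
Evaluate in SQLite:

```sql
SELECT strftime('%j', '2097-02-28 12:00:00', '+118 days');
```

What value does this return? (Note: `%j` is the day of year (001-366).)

177

First apply '+118 days': 2097-02-28 12:00:00 → 2097-06-26 12:00:00.
Day-of-year for 2097-06-26: days since 2097-01-01 inclusive = 177, zero-padded to 177.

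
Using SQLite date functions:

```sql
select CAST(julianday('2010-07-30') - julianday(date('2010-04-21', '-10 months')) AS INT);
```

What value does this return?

404

Adding -10 months to 2010-04-21 gives 2009-06-21.
9 days remain in June 2009 after the 21st (30 − 21).
Full months from July 2009 through June 2010 contribute their day counts.
Then 30 days into July 2010.
Total: 9 + 31 + 31 + 30 + 31 + 30 + 31 + 31 + 28 + 31 + 30 + 31 + 30 + 30 = 404.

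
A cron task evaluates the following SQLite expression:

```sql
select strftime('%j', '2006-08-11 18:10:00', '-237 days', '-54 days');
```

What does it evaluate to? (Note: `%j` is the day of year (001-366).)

297

First apply '-237 days', '-54 days': 2006-08-11 18:10:00 → 2005-10-24 18:10:00.
Day-of-year for 2005-10-24: days since 2005-01-01 inclusive = 297, zero-padded to 297.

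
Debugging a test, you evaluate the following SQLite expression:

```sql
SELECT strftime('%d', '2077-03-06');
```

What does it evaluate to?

06

`%d` extracts the 2-digit day of month: 06.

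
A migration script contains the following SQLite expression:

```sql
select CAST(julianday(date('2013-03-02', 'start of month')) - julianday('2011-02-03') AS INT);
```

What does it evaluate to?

757

`start of month` rewinds 2013-03-02 to 2013-03-01.
25 days remain in February 2011 after the 3rd (28 − 3).
Full months from March 2011 through February 2013 contribute their day counts.
Then 1 day into March 2013.
Total: 25 + 31 + 30 + 31 + 30 + 31 + 31 + 30 + 31 + 30 + 31 + 31 + 29 + 31 + 30 + 31 + 30 + 31 + 31 + 30 + 31 + 30 + 31 + 31 + 28 + 1 = 757.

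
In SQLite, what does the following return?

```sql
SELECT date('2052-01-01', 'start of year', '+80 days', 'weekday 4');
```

2052-03-21

`start of year` rewinds 2052-01-01 to 2052-01-01.
Applying '+80 days' to 2052-01-01: counting 80 days forward gives 2052-03-21.
`weekday 4` advances to the next Thursday; 2052-03-21 is already a Thursday, so it stays at 2052-03-21.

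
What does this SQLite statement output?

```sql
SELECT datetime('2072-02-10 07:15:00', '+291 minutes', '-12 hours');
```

291 minutes = 4h 51m; +291 minutes from 2072-02-10 07:15:00 is 2072-02-10 12:06:00.
-12 hours from 2072-02-10 12:06:00 is 2072-02-10 00:06:00.

2072-02-10 00:06:00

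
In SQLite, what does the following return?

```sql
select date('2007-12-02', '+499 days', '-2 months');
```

2009-02-14

Applying '+499 days' to 2007-12-02: counting 499 days forward gives 2009-04-14.
Adding -2 months to 2009-04-14 gives 2009-02-14.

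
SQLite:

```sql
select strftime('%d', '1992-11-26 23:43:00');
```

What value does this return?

26

`%d` extracts the 2-digit day of month: 26.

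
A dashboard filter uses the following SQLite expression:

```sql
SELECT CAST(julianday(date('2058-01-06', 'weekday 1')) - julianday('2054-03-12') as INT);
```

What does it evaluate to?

`weekday 1` advances to the next Monday; 2058-01-06 is a Sunday, so it moves forward to 2058-01-07.
19 days remain in March 2054 after the 12th (31 − 12).
Full months from April 2054 through December 2057 contribute their day counts.
Then 7 days into January 2058.
Total: 19 + 30 + 31 + 30 + 31 + 31 + 30 + 31 + 30 + 31 + 31 + 28 + 31 + 30 + 31 + 30 + 31 + 31 + 30 + 31 + 30 + 31 + 31 + 29 + 31 + 30 + 31 + 30 + 31 + 31 + 30 + 31 + 30 + 31 + 31 + 28 + 31 + 30 + 31 + 30 + 31 + 31 + 30 + 31 + 30 + 31 + 7 = 1397.

1397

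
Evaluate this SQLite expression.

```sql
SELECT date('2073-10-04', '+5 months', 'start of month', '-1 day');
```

Adding +5 months to 2073-10-04 gives 2074-03-04.
`start of month` rewinds 2074-03-04 to 2074-03-01.
Going back 1 day from 2074-03-01 reaches 2074-02-28 (last day of February, 28 days).

2074-02-28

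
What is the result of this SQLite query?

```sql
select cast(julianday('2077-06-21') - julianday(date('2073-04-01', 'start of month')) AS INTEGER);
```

1542

`start of month` rewinds 2073-04-01 to 2073-04-01.
29 days remain in April 2073 after the 1st (30 − 1).
Full months from May 2073 through May 2077 contribute their day counts.
Then 21 days into June 2077.
Total: 29 + 31 + 30 + 31 + 31 + 30 + 31 + 30 + 31 + 31 + 28 + 31 + 30 + 31 + 30 + 31 + 31 + 30 + 31 + 30 + 31 + 31 + 28 + 31 + 30 + 31 + 30 + 31 + 31 + 30 + 31 + 30 + 31 + 31 + 29 + 31 + 30 + 31 + 30 + 31 + 31 + 30 + 31 + 30 + 31 + 31 + 28 + 31 + 30 + 31 + 21 = 1542.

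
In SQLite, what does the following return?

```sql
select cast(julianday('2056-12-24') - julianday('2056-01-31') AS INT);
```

328

0 days remain in January 2056 after the 31st (31 − 31).
Full months from February 2056 through November 2056 contribute their day counts.
Then 24 days into December 2056.
Total: 0 + 29 + 31 + 30 + 31 + 30 + 31 + 31 + 30 + 31 + 30 + 24 = 328.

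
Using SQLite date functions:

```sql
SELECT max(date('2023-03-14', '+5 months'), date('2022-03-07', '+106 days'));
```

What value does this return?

date('2023-03-14', '+5 months') → 2023-08-14.
date('2022-03-07', '+106 days') → 2022-06-21.
Later of the two is 2023-08-14.

2023-08-14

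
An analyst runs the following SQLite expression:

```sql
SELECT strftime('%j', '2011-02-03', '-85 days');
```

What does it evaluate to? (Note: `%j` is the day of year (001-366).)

314

First apply '-85 days': 2011-02-03 → 2010-11-10.
Day-of-year for 2010-11-10: days since 2010-01-01 inclusive = 314, zero-padded to 314.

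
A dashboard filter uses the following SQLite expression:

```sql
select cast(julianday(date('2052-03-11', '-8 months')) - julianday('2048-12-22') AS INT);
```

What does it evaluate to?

Adding -8 months to 2052-03-11 gives 2051-07-11.
9 days remain in December 2048 after the 22nd (31 − 22).
Full months from January 2049 through June 2051 contribute their day counts.
Then 11 days into July 2051.
Total: 9 + 31 + 28 + 31 + 30 + 31 + 30 + 31 + 31 + 30 + 31 + 30 + 31 + 31 + 28 + 31 + 30 + 31 + 30 + 31 + 31 + 30 + 31 + 30 + 31 + 31 + 28 + 31 + 30 + 31 + 30 + 11 = 931.

931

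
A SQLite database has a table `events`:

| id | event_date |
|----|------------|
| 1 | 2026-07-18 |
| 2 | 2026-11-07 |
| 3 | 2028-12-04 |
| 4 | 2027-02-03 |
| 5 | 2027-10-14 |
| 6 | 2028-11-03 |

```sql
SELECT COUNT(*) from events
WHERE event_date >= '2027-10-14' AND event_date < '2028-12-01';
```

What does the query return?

2

Rows in [2027-10-14, 2028-12-01): 2027-10-14, 2028-11-03 → 2 rows.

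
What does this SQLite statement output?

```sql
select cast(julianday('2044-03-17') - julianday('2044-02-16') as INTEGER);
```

13 days remain in February 2044 after the 16th (29 − 16).
Then 17 days into March 2044.
Total: 13 + 17 = 30.

30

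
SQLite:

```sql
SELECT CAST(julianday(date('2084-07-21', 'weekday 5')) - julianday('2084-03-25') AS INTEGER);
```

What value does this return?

118

`weekday 5` advances to the next Friday; 2084-07-21 is already a Friday, so it stays at 2084-07-21.
6 days remain in March 2084 after the 25th (31 − 25).
April 2084: 30 days.
May 2084: 31 days.
June 2084: 30 days.
Then 21 days into July 2084.
Total: 6 + 30 + 31 + 30 + 21 = 118.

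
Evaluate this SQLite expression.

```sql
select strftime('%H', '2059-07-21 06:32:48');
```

`%H` extracts the 2-digit hour (00-23): 06.

06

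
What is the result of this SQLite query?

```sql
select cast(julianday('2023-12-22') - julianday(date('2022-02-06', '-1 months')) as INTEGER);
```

Adding -1 month to 2022-02-06 gives 2022-01-06.
25 days remain in January 2022 after the 6th (31 − 6).
Full months from February 2022 through November 2023 contribute their day counts.
Then 22 days into December 2023.
Total: 25 + 28 + 31 + 30 + 31 + 30 + 31 + 31 + 30 + 31 + 30 + 31 + 31 + 28 + 31 + 30 + 31 + 30 + 31 + 31 + 30 + 31 + 30 + 22 = 715.

715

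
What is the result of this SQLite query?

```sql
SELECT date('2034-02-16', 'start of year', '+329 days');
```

2034-11-26

`start of year` rewinds 2034-02-16 to 2034-01-01.
Applying '+329 days' to 2034-01-01: counting 329 days forward gives 2034-11-26.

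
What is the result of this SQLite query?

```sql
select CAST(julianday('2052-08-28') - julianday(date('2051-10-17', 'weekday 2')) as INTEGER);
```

316

`weekday 2` advances to the next Tuesday; 2051-10-17 is already a Tuesday, so it stays at 2051-10-17.
14 days remain in October 2051 after the 17th (31 − 17).
Full months from November 2051 through July 2052 contribute their day counts.
Then 28 days into August 2052.
Total: 14 + 30 + 31 + 31 + 29 + 31 + 30 + 31 + 30 + 31 + 28 = 316.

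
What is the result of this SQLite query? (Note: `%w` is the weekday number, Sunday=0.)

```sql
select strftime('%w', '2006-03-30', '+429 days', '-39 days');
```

First apply '+429 days', '-39 days': 2006-03-30 → 2007-04-24.
2007-04-24 is a Tuesday; with Sunday=0 that is 2.

2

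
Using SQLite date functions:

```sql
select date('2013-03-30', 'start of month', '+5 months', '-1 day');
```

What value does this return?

2013-07-31

`start of month` rewinds 2013-03-30 to 2013-03-01.
Adding +5 months to 2013-03-01 gives 2013-08-01.
Going back 1 day from 2013-08-01 reaches 2013-07-31 (last day of July, 31 days).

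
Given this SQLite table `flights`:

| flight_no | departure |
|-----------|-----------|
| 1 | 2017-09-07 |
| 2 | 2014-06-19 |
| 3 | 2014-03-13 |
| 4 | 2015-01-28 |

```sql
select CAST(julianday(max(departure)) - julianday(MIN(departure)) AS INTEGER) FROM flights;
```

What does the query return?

1274

MIN = 2014-03-13, MAX = 2017-09-07.
18 days remain in March 2014 after the 13th (31 − 13).
Full months from April 2014 through August 2017 contribute their day counts.
Then 7 days into September 2017.
Total: 18 + 30 + 31 + 30 + 31 + 31 + 30 + 31 + 30 + 31 + 31 + 28 + 31 + 30 + 31 + 30 + 31 + 31 + 30 + 31 + 30 + 31 + 31 + 29 + 31 + 30 + 31 + 30 + 31 + 31 + 30 + 31 + 30 + 31 + 31 + 28 + 31 + 30 + 31 + 30 + 31 + 31 + 7 = 1274.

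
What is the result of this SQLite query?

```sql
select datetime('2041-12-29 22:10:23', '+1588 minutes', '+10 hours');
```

1588 minutes = 26h 28m; +1588 minutes from 2041-12-29 22:10:23 is 2041-12-31 00:38:23 (crosses midnight).
+10 hours from 2041-12-31 00:38:23 is 2041-12-31 10:38:23.

2041-12-31 10:38:23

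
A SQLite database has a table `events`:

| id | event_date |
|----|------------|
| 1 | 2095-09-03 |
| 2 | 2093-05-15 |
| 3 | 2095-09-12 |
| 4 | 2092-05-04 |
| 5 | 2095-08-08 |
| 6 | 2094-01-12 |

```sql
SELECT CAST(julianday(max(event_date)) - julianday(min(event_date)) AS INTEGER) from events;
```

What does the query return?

MIN = 2092-05-04, MAX = 2095-09-12.
27 days remain in May 2092 after the 4th (31 − 4).
Full months from June 2092 through August 2095 contribute their day counts.
Then 12 days into September 2095.
Total: 27 + 30 + 31 + 31 + 30 + 31 + 30 + 31 + 31 + 28 + 31 + 30 + 31 + 30 + 31 + 31 + 30 + 31 + 30 + 31 + 31 + 28 + 31 + 30 + 31 + 30 + 31 + 31 + 30 + 31 + 30 + 31 + 31 + 28 + 31 + 30 + 31 + 30 + 31 + 31 + 12 = 1226.

1226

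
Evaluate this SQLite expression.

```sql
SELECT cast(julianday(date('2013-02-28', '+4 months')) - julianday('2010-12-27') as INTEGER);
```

914

Adding +4 months to 2013-02-28 gives 2013-06-28.
4 days remain in December 2010 after the 27th (31 − 27).
Full months from January 2011 through May 2013 contribute their day counts.
Then 28 days into June 2013.
Total: 4 + 31 + 28 + 31 + 30 + 31 + 30 + 31 + 31 + 30 + 31 + 30 + 31 + 31 + 29 + 31 + 30 + 31 + 30 + 31 + 31 + 30 + 31 + 30 + 31 + 31 + 28 + 31 + 30 + 31 + 28 = 914.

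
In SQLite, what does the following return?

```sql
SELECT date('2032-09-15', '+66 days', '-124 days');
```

Applying '+66 days' to 2032-09-15: counting 66 days forward gives 2032-11-20.
Applying '-124 days' to 2032-11-20: counting 124 days back gives 2032-07-19.

2032-07-19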